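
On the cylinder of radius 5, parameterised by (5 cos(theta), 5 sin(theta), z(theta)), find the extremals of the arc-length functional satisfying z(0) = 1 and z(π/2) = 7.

Parameterise the cylinder of radius R = 5 as
    r(θ) = (5 cos θ, 5 sin θ, z(θ)).
The arc-length element is
    ds = sqrt(25 + (dz/dθ)^2) dθ,
so the Lagrangian is L = sqrt(25 + z'^2).
L depends on z' only, not on z or θ, so ∂L/∂z = 0 and
    ∂L/∂z' = z' / sqrt(25 + z'^2).
The Euler-Lagrange equation gives
    d/dθ( z' / sqrt(25 + z'^2) ) = 0,
so z' is constant. Integrating once:
    z(θ) = a θ + b,
a helix on the cylinder (a straight line when the cylinder is unrolled). The constants a, b are determined by the endpoint conditions.
With endpoint conditions z(0) = 1 and z(π/2) = 7: from z(0) = b we get b = 1, and a·π/2 + 1 = 7 gives a = 12/π, so
    z(θ) = (12/π) θ + 1.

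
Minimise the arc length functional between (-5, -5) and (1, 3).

Arc-length functional: J[y] = ∫ sqrt(1 + (y')^2) dx.
Lagrangian L = sqrt(1 + (y')^2) has no explicit y dependence, so ∂L/∂y = 0 and the Euler-Lagrange equation gives
    d/dx( y' / sqrt(1 + (y')^2) ) = 0  ⇒  y' / sqrt(1 + (y')^2) = const.
Hence y' is constant, so y(x) is affine.
Fitting the endpoints (-5, -5) and (1, 3):
    slope m = (3 − (-5)) / (1 − (-5)) = 4/3,
    intercept c = (-5) − m·(-5) = 5/3.
Extremal: y(x) = (4/3) x + 5/3.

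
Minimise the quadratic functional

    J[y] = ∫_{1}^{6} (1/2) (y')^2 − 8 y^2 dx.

The Lagrangian is L = (1/2) (y')^2 − 8 y^2.
Compute ∂L/∂y = -16y, ∂L/∂y' = y'.
The Euler-Lagrange equation d/dx(∂L/∂y') − ∂L/∂y = 0 reduces to
    y'' + 16 y = 0.
Its general solution is
    y(x) = A sin(4x) + B cos(4x),
with A, B fixed by the endpoint conditions.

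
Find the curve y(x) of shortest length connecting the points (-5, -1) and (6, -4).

Arc-length functional: J[y] = ∫ sqrt(1 + (y')^2) dx.
Lagrangian L = sqrt(1 + (y')^2) has no explicit y dependence, so ∂L/∂y = 0 and the Euler-Lagrange equation gives
    d/dx( y' / sqrt(1 + (y')^2) ) = 0  ⇒  y' / sqrt(1 + (y')^2) = const.
Hence y' is constant, so y(x) is affine.
Fitting the endpoints (-5, -1) and (6, -4):
    slope m = ((-4) − (-1)) / (6 − (-5)) = -3/11,
    intercept c = (-1) − m·(-5) = -26/11.
Extremal: y(x) = (-3/11) x - 26/11.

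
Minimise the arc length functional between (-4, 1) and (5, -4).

Arc-length functional: J[y] = ∫ sqrt(1 + (y')^2) dx.
Lagrangian L = sqrt(1 + (y')^2) has no explicit y dependence, so ∂L/∂y = 0 and the Euler-Lagrange equation gives
    d/dx( y' / sqrt(1 + (y')^2) ) = 0  ⇒  y' / sqrt(1 + (y')^2) = const.
Hence y' is constant, so y(x) is affine.
Fitting the endpoints (-4, 1) and (5, -4):
    slope m = ((-4) − 1) / (5 − (-4)) = -5/9,
    intercept c = 1 − m·(-4) = -11/9.
Extremal: y(x) = (-5/9) x - 11/9.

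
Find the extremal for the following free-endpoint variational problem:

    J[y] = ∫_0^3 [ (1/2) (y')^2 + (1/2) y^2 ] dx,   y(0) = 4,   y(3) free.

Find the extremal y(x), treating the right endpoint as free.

The Lagrangian L = (1/2) (y')^2 + (1/2) y^2 gives
    ∂L/∂y = 1 y,   ∂L/∂y' = y'.
Euler-Lagrange: y'' − y = 0.
With k = 1, the general solution is
    y(x) = A cosh(x) + B sinh(x).
Fixed left endpoint y(0) = 4 ⇒ A = 4.
The right endpoint x = 3 is free, so the natural (transversality) condition is ∂L/∂y' |_{x=3} = 0, i.e. y'(3) = 0.
Compute y'(x) = A k sinh(k x) + B k cosh(k x), so
    y'(3) = A k sinh(k·3) + B k cosh(k·3) = 0
    ⇒ B = −A tanh(k·3) = − 4 tanh(1·3).
Therefore the extremal is
    y(x) = 4 cosh(1 x) − 4 tanh(1·3) sinh(1 x).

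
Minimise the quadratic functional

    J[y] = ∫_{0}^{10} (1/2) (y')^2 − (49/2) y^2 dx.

The Lagrangian is L = (1/2) (y')^2 − (49/2) y^2.
Compute ∂L/∂y = -49y, ∂L/∂y' = y'.
The Euler-Lagrange equation d/dx(∂L/∂y') − ∂L/∂y = 0 reduces to
    y'' + 49 y = 0.
Its general solution is
    y(x) = A sin(7x) + B cos(7x),
with A, B fixed by the endpoint conditions.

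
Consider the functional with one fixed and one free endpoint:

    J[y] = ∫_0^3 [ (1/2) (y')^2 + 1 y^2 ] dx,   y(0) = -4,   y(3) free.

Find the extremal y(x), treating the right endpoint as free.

The Lagrangian L = (1/2) (y')^2 + 1 y^2 gives
    ∂L/∂y = 2 y,   ∂L/∂y' = y'.
Euler-Lagrange: y'' − 2 y = 0.
With k = sqrt(2), the general solution is
    y(x) = A cosh(sqrt(2) x) + B sinh(sqrt(2) x).
Fixed left endpoint y(0) = -4 ⇒ A = -4.
The right endpoint x = 3 is free, so the natural (transversality) condition is ∂L/∂y' |_{x=3} = 0, i.e. y'(3) = 0.
Compute y'(x) = A k sinh(k x) + B k cosh(k x), so
    y'(3) = A k sinh(k·3) + B k cosh(k·3) = 0
    ⇒ B = −A tanh(k·3) = 4 tanh(sqrt(2)·3).
Therefore the extremal is
    y(x) = −4 cosh(sqrt(2) x) + 4 tanh(sqrt(2)·3) sinh(sqrt(2) x).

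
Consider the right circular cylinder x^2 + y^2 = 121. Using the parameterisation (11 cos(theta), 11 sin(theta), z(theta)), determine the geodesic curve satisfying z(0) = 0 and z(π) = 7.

Parameterise the cylinder of radius R = 11 as
    r(θ) = (11 cos θ, 11 sin θ, z(θ)).
The arc-length element is
    ds = sqrt(121 + (dz/dθ)^2) dθ,
so the Lagrangian is L = sqrt(121 + z'^2).
L depends on z' only, not on z or θ, so ∂L/∂z = 0 and
    ∂L/∂z' = z' / sqrt(121 + z'^2).
The Euler-Lagrange equation gives
    d/dθ( z' / sqrt(121 + z'^2) ) = 0,
so z' is constant. Integrating once:
    z(θ) = a θ + b,
a helix on the cylinder (a straight line when the cylinder is unrolled). The constants a, b are determined by the endpoint conditions.
With endpoint conditions z(0) = 0 and z(π) = 7: from z(0) = b we get b = 0, and a·π + 0 = 7 gives a = 7/π, so
    z(θ) = (7/π) θ.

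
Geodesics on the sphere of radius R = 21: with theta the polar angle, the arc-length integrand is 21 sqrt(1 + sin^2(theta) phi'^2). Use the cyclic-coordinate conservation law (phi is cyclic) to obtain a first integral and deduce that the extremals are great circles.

On the sphere of radius R = 21 with spherical coordinates (θ, φ), the induced metric is
    ds^2 = 441(dθ^2 + sin^2(θ) dφ^2).
Parameterise by θ; the arc-length functional is
    J[φ] = ∫ 21 sqrt(1 + sin^2(θ) (dφ/dθ)^2) dθ,
so L = 21 sqrt(1 + sin^2(θ) φ'^2). Compute
    ∂L/∂φ = 0  (L has no explicit φ dependence),
    ∂L/∂φ' = 21 sin^2(θ) φ' / sqrt(1 + sin^2(θ) φ'^2).
Since ∂L/∂φ = 0, the Euler-Lagrange equation
    d/dθ(∂L/∂φ') − ∂L/∂φ = 0
reduces to d/dθ(∂L/∂φ') = 0, i.e. the momentum conjugate to φ is conserved:
    21 sin^2(θ) φ' / sqrt(1 + sin^2(θ) φ'^2) = C.
The overall factor of 21 is constant, so dividing through gives Clairaut's relation sin^2(θ) φ' / sqrt(1 + sin^2(θ) φ'^2) = C' (with C' = C/21). Solving for φ' and integrating gives the great-circle family
    cot(θ) = A cos(φ − φ_0),
i.e. the intersection of the sphere with a plane through the origin. The two constants A and φ_0 (equivalently C and one phase) are fixed by the two endpoint conditions.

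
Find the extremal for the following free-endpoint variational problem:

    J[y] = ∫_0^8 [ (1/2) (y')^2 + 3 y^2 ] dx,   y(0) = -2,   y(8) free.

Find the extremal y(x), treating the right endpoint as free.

The Lagrangian L = (1/2) (y')^2 + 3 y^2 gives
    ∂L/∂y = 6 y,   ∂L/∂y' = y'.
Euler-Lagrange: y'' − 6 y = 0.
With k = sqrt(6), the general solution is
    y(x) = A cosh(sqrt(6) x) + B sinh(sqrt(6) x).
Fixed left endpoint y(0) = -2 ⇒ A = -2.
The right endpoint x = 8 is free, so the natural (transversality) condition is ∂L/∂y' |_{x=8} = 0, i.e. y'(8) = 0.
Compute y'(x) = A k sinh(k x) + B k cosh(k x), so
    y'(8) = A k sinh(k·8) + B k cosh(k·8) = 0
    ⇒ B = −A tanh(k·8) = 2 tanh(sqrt(6)·8).
Therefore the extremal is
    y(x) = −2 cosh(sqrt(6) x) + 2 tanh(sqrt(6)·8) sinh(sqrt(6) x).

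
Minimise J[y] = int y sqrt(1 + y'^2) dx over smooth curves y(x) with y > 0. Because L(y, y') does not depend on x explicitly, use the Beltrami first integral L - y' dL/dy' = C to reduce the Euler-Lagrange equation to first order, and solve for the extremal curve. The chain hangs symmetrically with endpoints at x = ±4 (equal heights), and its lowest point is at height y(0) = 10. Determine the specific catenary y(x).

The Lagrangian L(y, y') = y sqrt(1 + y'^2) has no explicit x dependence, so the Beltrami identity applies:
    L − y' ∂L/∂y' = C.
Compute ∂L/∂y' = y · y' / sqrt(1 + y'^2). Then
    L − y' ∂L/∂y'
    = y sqrt(1 + y'^2) − y · y'^2 / sqrt(1 + y'^2)
    = y (1 + y'^2 − y'^2) / sqrt(1 + y'^2)
    = y / sqrt(1 + y'^2) = C.
Squaring gives y^2 = C^2 (1 + y'^2), i.e.
    y'^2 = y^2 / C^2 − 1.
Separating variables,
    dy / sqrt(y^2 − C^2) = dx / C,
and integrating gives arccosh(y / C) = (x − a)/C, so
    y(x) = C cosh((x − a)/C),
the catenary. The constants C and a are fixed by the two endpoint conditions (and, for the hanging-chain problem, the length constraint selects C).
Now fit the given data. The endpoints x = ±4 are symmetric at equal height, so the catenary is even about its minimum: a = 0 and y(x) = C cosh(x/C). The lowest point is y(0) = C cosh(0) = C, and we are told y(0) = 10, so C = 10. Therefore
    y(x) = 10 cosh(x/10),
and at the endpoints
    y(±4) = 10 cosh(4/10).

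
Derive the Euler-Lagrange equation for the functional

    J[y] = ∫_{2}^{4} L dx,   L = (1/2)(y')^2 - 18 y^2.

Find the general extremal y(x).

The Lagrangian is L = (1/2)(y')^2 - 18 y^2.
∂L/∂y = -36y.
∂L/∂y' = y'.
The Euler-Lagrange equation d/dx(∂L/∂y') − ∂L/∂y = 0 becomes:
    y'' + 36 y = 0
General solution: y(x) = A sin(6x) + B cos(6x), where A and B are arbitrary constants fixed by the endpoint conditions.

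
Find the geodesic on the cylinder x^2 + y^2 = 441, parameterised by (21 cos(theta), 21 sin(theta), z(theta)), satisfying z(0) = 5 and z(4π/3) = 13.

Parameterise the cylinder of radius R = 21 as
    r(θ) = (21 cos θ, 21 sin θ, z(θ)).
The arc-length element is
    ds = sqrt(441 + (dz/dθ)^2) dθ,
so the Lagrangian is L = sqrt(441 + z'^2).
L depends on z' only, not on z or θ, so ∂L/∂z = 0 and
    ∂L/∂z' = z' / sqrt(441 + z'^2).
The Euler-Lagrange equation gives
    d/dθ( z' / sqrt(441 + z'^2) ) = 0,
so z' is constant. Integrating once:
    z(θ) = a θ + b,
a helix on the cylinder (a straight line when the cylinder is unrolled). The constants a, b are determined by the endpoint conditions.
With endpoint conditions z(0) = 5 and z(4π/3) = 13: from z(0) = b we get b = 5, and a·4π/3 + 5 = 13 gives a = 6/π, so
    z(θ) = (6/π) θ + 5.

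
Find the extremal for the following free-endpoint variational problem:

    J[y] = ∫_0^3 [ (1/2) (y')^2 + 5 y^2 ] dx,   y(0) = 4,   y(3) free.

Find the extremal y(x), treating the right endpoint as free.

The Lagrangian L = (1/2) (y')^2 + 5 y^2 gives
    ∂L/∂y = 10 y,   ∂L/∂y' = y'.
Euler-Lagrange: y'' − 10 y = 0.
With k = sqrt(10), the general solution is
    y(x) = A cosh(sqrt(10) x) + B sinh(sqrt(10) x).
Fixed left endpoint y(0) = 4 ⇒ A = 4.
The right endpoint x = 3 is free, so the natural (transversality) condition is ∂L/∂y' |_{x=3} = 0, i.e. y'(3) = 0.
Compute y'(x) = A k sinh(k x) + B k cosh(k x), so
    y'(3) = A k sinh(k·3) + B k cosh(k·3) = 0
    ⇒ B = −A tanh(k·3) = − 4 tanh(sqrt(10)·3).
Therefore the extremal is
    y(x) = 4 cosh(sqrt(10) x) − 4 tanh(sqrt(10)·3) sinh(sqrt(10) x).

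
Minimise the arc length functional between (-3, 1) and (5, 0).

Arc-length functional: J[y] = ∫ sqrt(1 + (y')^2) dx.
Lagrangian L = sqrt(1 + (y')^2) has no explicit y dependence, so ∂L/∂y = 0 and the Euler-Lagrange equation gives
    d/dx( y' / sqrt(1 + (y')^2) ) = 0  ⇒  y' / sqrt(1 + (y')^2) = const.
Hence y' is constant, so y(x) is affine.
Fitting the endpoints (-3, 1) and (5, 0):
    slope m = (0 − 1) / (5 − (-3)) = -1/8,
    intercept c = 1 − m·(-3) = 5/8.
Extremal: y(x) = (-1/8) x + 5/8.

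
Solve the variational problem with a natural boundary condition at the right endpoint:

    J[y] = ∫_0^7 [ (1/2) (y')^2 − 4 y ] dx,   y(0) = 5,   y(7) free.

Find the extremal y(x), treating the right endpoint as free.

The Lagrangian L = (1/2) (y')^2 − 4 y gives
    ∂L/∂y = −4,   ∂L/∂y' = y'.
Euler-Lagrange: d/dx(y') − (−4) = 0, i.e. y'' + 4 = 0, so
    y(x) = −(4/2) x^2 + C1 x + C2.
Fixed left endpoint y(0) = 5 ⇒ C2 = 5.
The right endpoint x = 7 is free, so the natural (transversality) condition is ∂L/∂y' |_{x=7} = 0, i.e. y'(7) = 0.
Compute y'(x) = −4 x + C1, so y'(7) = −28 + C1 = 0 ⇒ C1 = 28.
Therefore the extremal is
    y(x) = −2 x^2 + 28 x + 5.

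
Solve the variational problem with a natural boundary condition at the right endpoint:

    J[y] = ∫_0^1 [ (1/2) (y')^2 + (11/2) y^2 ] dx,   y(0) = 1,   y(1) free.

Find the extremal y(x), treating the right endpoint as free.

The Lagrangian L = (1/2) (y')^2 + (11/2) y^2 gives
    ∂L/∂y = 11 y,   ∂L/∂y' = y'.
Euler-Lagrange: y'' − 11 y = 0.
With k = sqrt(11), the general solution is
    y(x) = A cosh(sqrt(11) x) + B sinh(sqrt(11) x).
Fixed left endpoint y(0) = 1 ⇒ A = 1.
The right endpoint x = 1 is free, so the natural (transversality) condition is ∂L/∂y' |_{x=1} = 0, i.e. y'(1) = 0.
Compute y'(x) = A k sinh(k x) + B k cosh(k x), so
    y'(1) = A k sinh(k·1) + B k cosh(k·1) = 0
    ⇒ B = −A tanh(k·1) = − tanh(sqrt(11)·1).
Therefore the extremal is
    y(x) = cosh(sqrt(11) x) − tanh(sqrt(11)·1) sinh(sqrt(11) x).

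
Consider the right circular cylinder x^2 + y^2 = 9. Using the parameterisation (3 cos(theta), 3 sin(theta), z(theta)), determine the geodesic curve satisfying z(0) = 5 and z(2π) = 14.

Parameterise the cylinder of radius R = 3 as
    r(θ) = (3 cos θ, 3 sin θ, z(θ)).
The arc-length element is
    ds = sqrt(9 + (dz/dθ)^2) dθ,
so the Lagrangian is L = sqrt(9 + z'^2).
L depends on z' only, not on z or θ, so ∂L/∂z = 0 and
    ∂L/∂z' = z' / sqrt(9 + z'^2).
The Euler-Lagrange equation gives
    d/dθ( z' / sqrt(9 + z'^2) ) = 0,
so z' is constant. Integrating once:
    z(θ) = a θ + b,
a helix on the cylinder (a straight line when the cylinder is unrolled). The constants a, b are determined by the endpoint conditions.
With endpoint conditions z(0) = 5 and z(2π) = 14: from z(0) = b we get b = 5, and a·2π + 5 = 14 gives a = 9/(2π), so
    z(θ) = (9/(2π)) θ + 5.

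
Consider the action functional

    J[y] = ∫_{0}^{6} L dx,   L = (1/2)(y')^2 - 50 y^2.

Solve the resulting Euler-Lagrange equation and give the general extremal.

The Lagrangian is L = (1/2)(y')^2 - 50 y^2.
∂L/∂y = -100y.
∂L/∂y' = y'.
The Euler-Lagrange equation d/dx(∂L/∂y') − ∂L/∂y = 0 becomes:
    y'' + 100 y = 0
General solution: y(x) = A sin(10x) + B cos(10x), where A and B are arbitrary constants fixed by the endpoint conditions.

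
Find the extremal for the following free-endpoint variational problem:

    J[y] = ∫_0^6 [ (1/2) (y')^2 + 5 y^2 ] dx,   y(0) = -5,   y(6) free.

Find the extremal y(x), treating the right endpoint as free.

The Lagrangian L = (1/2) (y')^2 + 5 y^2 gives
    ∂L/∂y = 10 y,   ∂L/∂y' = y'.
Euler-Lagrange: y'' − 10 y = 0.
With k = sqrt(10), the general solution is
    y(x) = A cosh(sqrt(10) x) + B sinh(sqrt(10) x).
Fixed left endpoint y(0) = -5 ⇒ A = -5.
The right endpoint x = 6 is free, so the natural (transversality) condition is ∂L/∂y' |_{x=6} = 0, i.e. y'(6) = 0.
Compute y'(x) = A k sinh(k x) + B k cosh(k x), so
    y'(6) = A k sinh(k·6) + B k cosh(k·6) = 0
    ⇒ B = −A tanh(k·6) = 5 tanh(sqrt(10)·6).
Therefore the extremal is
    y(x) = −5 cosh(sqrt(10) x) + 5 tanh(sqrt(10)·6) sinh(sqrt(10) x).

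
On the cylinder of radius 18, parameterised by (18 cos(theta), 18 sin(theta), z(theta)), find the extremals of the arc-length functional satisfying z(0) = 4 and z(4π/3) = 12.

Parameterise the cylinder of radius R = 18 as
    r(θ) = (18 cos θ, 18 sin θ, z(θ)).
The arc-length element is
    ds = sqrt(324 + (dz/dθ)^2) dθ,
so the Lagrangian is L = sqrt(324 + z'^2).
L depends on z' only, not on z or θ, so ∂L/∂z = 0 and
    ∂L/∂z' = z' / sqrt(324 + z'^2).
The Euler-Lagrange equation gives
    d/dθ( z' / sqrt(324 + z'^2) ) = 0,
so z' is constant. Integrating once:
    z(θ) = a θ + b,
a helix on the cylinder (a straight line when the cylinder is unrolled). The constants a, b are determined by the endpoint conditions.
With endpoint conditions z(0) = 4 and z(4π/3) = 12: from z(0) = b we get b = 4, and a·4π/3 + 4 = 12 gives a = 6/π, so
    z(θ) = (6/π) θ + 4.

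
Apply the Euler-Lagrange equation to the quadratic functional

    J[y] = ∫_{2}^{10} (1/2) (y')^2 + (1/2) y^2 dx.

The Lagrangian is L = (1/2) (y')^2 + (1/2) y^2.
Compute ∂L/∂y = y, ∂L/∂y' = y'.
The Euler-Lagrange equation d/dx(∂L/∂y') − ∂L/∂y = 0 reduces to
    y'' − y = 0.
Its general solution is
    y(x) = A e^x + B e^(−x),
with A, B fixed by the endpoint conditions.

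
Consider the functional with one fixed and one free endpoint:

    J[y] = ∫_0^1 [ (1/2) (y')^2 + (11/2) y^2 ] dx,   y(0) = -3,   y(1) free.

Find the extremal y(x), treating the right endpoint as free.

The Lagrangian L = (1/2) (y')^2 + (11/2) y^2 gives
    ∂L/∂y = 11 y,   ∂L/∂y' = y'.
Euler-Lagrange: y'' − 11 y = 0.
With k = sqrt(11), the general solution is
    y(x) = A cosh(sqrt(11) x) + B sinh(sqrt(11) x).
Fixed left endpoint y(0) = -3 ⇒ A = -3.
The right endpoint x = 1 is free, so the natural (transversality) condition is ∂L/∂y' |_{x=1} = 0, i.e. y'(1) = 0.
Compute y'(x) = A k sinh(k x) + B k cosh(k x), so
    y'(1) = A k sinh(k·1) + B k cosh(k·1) = 0
    ⇒ B = −A tanh(k·1) = 3 tanh(sqrt(11)·1).
Therefore the extremal is
    y(x) = −3 cosh(sqrt(11) x) + 3 tanh(sqrt(11)·1) sinh(sqrt(11) x).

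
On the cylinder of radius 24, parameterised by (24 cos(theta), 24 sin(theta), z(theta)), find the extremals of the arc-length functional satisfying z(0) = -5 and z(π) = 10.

Parameterise the cylinder of radius R = 24 as
    r(θ) = (24 cos θ, 24 sin θ, z(θ)).
The arc-length element is
    ds = sqrt(576 + (dz/dθ)^2) dθ,
so the Lagrangian is L = sqrt(576 + z'^2).
L depends on z' only, not on z or θ, so ∂L/∂z = 0 and
    ∂L/∂z' = z' / sqrt(576 + z'^2).
The Euler-Lagrange equation gives
    d/dθ( z' / sqrt(576 + z'^2) ) = 0,
so z' is constant. Integrating once:
    z(θ) = a θ + b,
a helix on the cylinder (a straight line when the cylinder is unrolled). The constants a, b are determined by the endpoint conditions.
With endpoint conditions z(0) = -5 and z(π) = 10: from z(0) = b we get b = -5, and a·π + -5 = 10 gives a = 15/π, so
    z(θ) = (15/π) θ − 5.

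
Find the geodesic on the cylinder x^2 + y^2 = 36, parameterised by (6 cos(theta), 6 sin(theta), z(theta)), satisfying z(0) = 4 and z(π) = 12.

Parameterise the cylinder of radius R = 6 as
    r(θ) = (6 cos θ, 6 sin θ, z(θ)).
The arc-length element is
    ds = sqrt(36 + (dz/dθ)^2) dθ,
so the Lagrangian is L = sqrt(36 + z'^2).
L depends on z' only, not on z or θ, so ∂L/∂z = 0 and
    ∂L/∂z' = z' / sqrt(36 + z'^2).
The Euler-Lagrange equation gives
    d/dθ( z' / sqrt(36 + z'^2) ) = 0,
so z' is constant. Integrating once:
    z(θ) = a θ + b,
a helix on the cylinder (a straight line when the cylinder is unrolled). The constants a, b are determined by the endpoint conditions.
With endpoint conditions z(0) = 4 and z(π) = 12: from z(0) = b we get b = 4, and a·π + 4 = 12 gives a = 8/π, so
    z(θ) = (8/π) θ + 4.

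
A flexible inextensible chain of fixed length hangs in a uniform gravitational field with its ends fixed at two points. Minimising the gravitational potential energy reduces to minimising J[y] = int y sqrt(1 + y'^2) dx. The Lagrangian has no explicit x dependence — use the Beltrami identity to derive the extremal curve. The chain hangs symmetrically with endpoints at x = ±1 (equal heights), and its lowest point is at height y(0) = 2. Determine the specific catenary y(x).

The Lagrangian L(y, y') = y sqrt(1 + y'^2) has no explicit x dependence, so the Beltrami identity applies:
    L − y' ∂L/∂y' = C.
Compute ∂L/∂y' = y · y' / sqrt(1 + y'^2). Then
    L − y' ∂L/∂y'
    = y sqrt(1 + y'^2) − y · y'^2 / sqrt(1 + y'^2)
    = y (1 + y'^2 − y'^2) / sqrt(1 + y'^2)
    = y / sqrt(1 + y'^2) = C.
Squaring gives y^2 = C^2 (1 + y'^2), i.e.
    y'^2 = y^2 / C^2 − 1.
Separating variables,
    dy / sqrt(y^2 − C^2) = dx / C,
and integrating gives arccosh(y / C) = (x − a)/C, so
    y(x) = C cosh((x − a)/C),
the catenary. The constants C and a are fixed by the two endpoint conditions (and, for the hanging-chain problem, the length constraint selects C).
Now fit the given data. The endpoints x = ±1 are symmetric at equal height, so the catenary is even about its minimum: a = 0 and y(x) = C cosh(x/C). The lowest point is y(0) = C cosh(0) = C, and we are told y(0) = 2, so C = 2. Therefore
    y(x) = 2 cosh(x/2),
and at the endpoints
    y(±1) = 2 cosh(1/2).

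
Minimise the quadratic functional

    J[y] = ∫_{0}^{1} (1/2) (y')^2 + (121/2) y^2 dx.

The Lagrangian is L = (1/2) (y')^2 + (121/2) y^2.
Compute ∂L/∂y = 121y, ∂L/∂y' = y'.
The Euler-Lagrange equation d/dx(∂L/∂y') − ∂L/∂y = 0 reduces to
    y'' − 121 y = 0.
Its general solution is
    y(x) = A e^(11x) + B e^(−11x),
with A, B fixed by the endpoint conditions.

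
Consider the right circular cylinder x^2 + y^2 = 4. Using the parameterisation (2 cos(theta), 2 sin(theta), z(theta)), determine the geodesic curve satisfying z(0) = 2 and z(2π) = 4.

Parameterise the cylinder of radius R = 2 as
    r(θ) = (2 cos θ, 2 sin θ, z(θ)).
The arc-length element is
    ds = sqrt(4 + (dz/dθ)^2) dθ,
so the Lagrangian is L = sqrt(4 + z'^2).
L depends on z' only, not on z or θ, so ∂L/∂z = 0 and
    ∂L/∂z' = z' / sqrt(4 + z'^2).
The Euler-Lagrange equation gives
    d/dθ( z' / sqrt(4 + z'^2) ) = 0,
so z' is constant. Integrating once:
    z(θ) = a θ + b,
a helix on the cylinder (a straight line when the cylinder is unrolled). The constants a, b are determined by the endpoint conditions.
With endpoint conditions z(0) = 2 and z(2π) = 4: from z(0) = b we get b = 2, and a·2π + 2 = 4 gives a = 1/π, so
    z(θ) = (1/π) θ + 2.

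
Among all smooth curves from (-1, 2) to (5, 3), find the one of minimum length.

Arc-length functional: J[y] = ∫ sqrt(1 + (y')^2) dx.
Lagrangian L = sqrt(1 + (y')^2) has no explicit y dependence, so ∂L/∂y = 0 and the Euler-Lagrange equation gives
    d/dx( y' / sqrt(1 + (y')^2) ) = 0  ⇒  y' / sqrt(1 + (y')^2) = const.
Hence y' is constant, so y(x) is affine.
Fitting the endpoints (-1, 2) and (5, 3):
    slope m = (3 − 2) / (5 − (-1)) = 1/6,
    intercept c = 2 − m·(-1) = 13/6.
Extremal: y(x) = (1/6) x + 13/6.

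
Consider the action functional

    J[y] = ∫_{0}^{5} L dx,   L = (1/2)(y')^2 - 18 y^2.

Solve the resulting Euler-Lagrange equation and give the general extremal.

The Lagrangian is L = (1/2)(y')^2 - 18 y^2.
∂L/∂y = -36y.
∂L/∂y' = y'.
The Euler-Lagrange equation d/dx(∂L/∂y') − ∂L/∂y = 0 becomes:
    y'' + 36 y = 0
General solution: y(x) = A sin(6x) + B cos(6x), where A and B are arbitrary constants fixed by the endpoint conditions.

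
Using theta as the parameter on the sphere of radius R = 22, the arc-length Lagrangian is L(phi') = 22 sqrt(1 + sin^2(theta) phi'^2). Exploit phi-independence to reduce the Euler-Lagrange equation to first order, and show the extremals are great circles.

On the sphere of radius R = 22 with spherical coordinates (θ, φ), the induced metric is
    ds^2 = 484(dθ^2 + sin^2(θ) dφ^2).
Parameterise by θ; the arc-length functional is
    J[φ] = ∫ 22 sqrt(1 + sin^2(θ) (dφ/dθ)^2) dθ,
so L = 22 sqrt(1 + sin^2(θ) φ'^2). Compute
    ∂L/∂φ = 0  (L has no explicit φ dependence),
    ∂L/∂φ' = 22 sin^2(θ) φ' / sqrt(1 + sin^2(θ) φ'^2).
Since ∂L/∂φ = 0, the Euler-Lagrange equation
    d/dθ(∂L/∂φ') − ∂L/∂φ = 0
reduces to d/dθ(∂L/∂φ') = 0, i.e. the momentum conjugate to φ is conserved:
    22 sin^2(θ) φ' / sqrt(1 + sin^2(θ) φ'^2) = C.
The overall factor of 22 is constant, so dividing through gives Clairaut's relation sin^2(θ) φ' / sqrt(1 + sin^2(θ) φ'^2) = C' (with C' = C/22). Solving for φ' and integrating gives the great-circle family
    cot(θ) = A cos(φ − φ_0),
i.e. the intersection of the sphere with a plane through the origin. The two constants A and φ_0 (equivalently C and one phase) are fixed by the two endpoint conditions.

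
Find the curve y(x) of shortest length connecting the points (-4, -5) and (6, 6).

Arc-length functional: J[y] = ∫ sqrt(1 + (y')^2) dx.
Lagrangian L = sqrt(1 + (y')^2) has no explicit y dependence, so ∂L/∂y = 0 and the Euler-Lagrange equation gives
    d/dx( y' / sqrt(1 + (y')^2) ) = 0  ⇒  y' / sqrt(1 + (y')^2) = const.
Hence y' is constant, so y(x) is affine.
Fitting the endpoints (-4, -5) and (6, 6):
    slope m = (6 − (-5)) / (6 − (-4)) = 11/10,
    intercept c = (-5) − m·(-4) = -3/5.
Extremal: y(x) = (11/10) x - 3/5.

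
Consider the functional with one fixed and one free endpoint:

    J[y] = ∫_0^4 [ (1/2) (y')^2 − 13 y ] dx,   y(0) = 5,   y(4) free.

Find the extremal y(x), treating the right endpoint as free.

The Lagrangian L = (1/2) (y')^2 − 13 y gives
    ∂L/∂y = −13,   ∂L/∂y' = y'.
Euler-Lagrange: d/dx(y') − (−13) = 0, i.e. y'' + 13 = 0, so
    y(x) = −(13/2) x^2 + C1 x + C2.
Fixed left endpoint y(0) = 5 ⇒ C2 = 5.
The right endpoint x = 4 is free, so the natural (transversality) condition is ∂L/∂y' |_{x=4} = 0, i.e. y'(4) = 0.
Compute y'(x) = −13 x + C1, so y'(4) = −52 + C1 = 0 ⇒ C1 = 52.
Therefore the extremal is
    y(x) = −(13/2) x^2 + 52 x + 5.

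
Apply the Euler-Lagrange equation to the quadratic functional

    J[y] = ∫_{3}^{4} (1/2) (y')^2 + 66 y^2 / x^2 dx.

The Lagrangian is L = (1/2) (y')^2 + 66 y^2 / x^2.
Compute ∂L/∂y = 132y/x^2, ∂L/∂y' = y'.
The Euler-Lagrange equation d/dx(∂L/∂y') − ∂L/∂y = 0 reduces to
    y'' − 132/x^2 · y = 0  (x > 0).
Its general solution is
    y(x) = A x^12 + B x^(-11),
with A, B fixed by the endpoint conditions.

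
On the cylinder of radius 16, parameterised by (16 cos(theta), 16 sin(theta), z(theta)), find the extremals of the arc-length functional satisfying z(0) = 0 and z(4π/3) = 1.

Parameterise the cylinder of radius R = 16 as
    r(θ) = (16 cos θ, 16 sin θ, z(θ)).
The arc-length element is
    ds = sqrt(256 + (dz/dθ)^2) dθ,
so the Lagrangian is L = sqrt(256 + z'^2).
L depends on z' only, not on z or θ, so ∂L/∂z = 0 and
    ∂L/∂z' = z' / sqrt(256 + z'^2).
The Euler-Lagrange equation gives
    d/dθ( z' / sqrt(256 + z'^2) ) = 0,
so z' is constant. Integrating once:
    z(θ) = a θ + b,
a helix on the cylinder (a straight line when the cylinder is unrolled). The constants a, b are determined by the endpoint conditions.
With endpoint conditions z(0) = 0 and z(4π/3) = 1: from z(0) = b we get b = 0, and a·4π/3 + 0 = 1 gives a = 3/(4π), so
    z(θ) = (3/(4π)) θ.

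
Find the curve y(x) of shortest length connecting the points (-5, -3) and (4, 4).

Arc-length functional: J[y] = ∫ sqrt(1 + (y')^2) dx.
Lagrangian L = sqrt(1 + (y')^2) has no explicit y dependence, so ∂L/∂y = 0 and the Euler-Lagrange equation gives
    d/dx( y' / sqrt(1 + (y')^2) ) = 0  ⇒  y' / sqrt(1 + (y')^2) = const.
Hence y' is constant, so y(x) is affine.
Fitting the endpoints (-5, -3) and (4, 4):
    slope m = (4 − (-3)) / (4 − (-5)) = 7/9,
    intercept c = (-3) − m·(-5) = 8/9.
Extremal: y(x) = (7/9) x + 8/9.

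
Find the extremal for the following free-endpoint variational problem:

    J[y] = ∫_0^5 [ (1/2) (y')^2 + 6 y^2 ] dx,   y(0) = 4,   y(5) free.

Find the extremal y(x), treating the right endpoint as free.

The Lagrangian L = (1/2) (y')^2 + 6 y^2 gives
    ∂L/∂y = 12 y,   ∂L/∂y' = y'.
Euler-Lagrange: y'' − 12 y = 0.
With k = sqrt(12), the general solution is
    y(x) = A cosh(sqrt(12) x) + B sinh(sqrt(12) x).
Fixed left endpoint y(0) = 4 ⇒ A = 4.
The right endpoint x = 5 is free, so the natural (transversality) condition is ∂L/∂y' |_{x=5} = 0, i.e. y'(5) = 0.
Compute y'(x) = A k sinh(k x) + B k cosh(k x), so
    y'(5) = A k sinh(k·5) + B k cosh(k·5) = 0
    ⇒ B = −A tanh(k·5) = − 4 tanh(sqrt(12)·5).
Therefore the extremal is
    y(x) = 4 cosh(sqrt(12) x) − 4 tanh(sqrt(12)·5) sinh(sqrt(12) x).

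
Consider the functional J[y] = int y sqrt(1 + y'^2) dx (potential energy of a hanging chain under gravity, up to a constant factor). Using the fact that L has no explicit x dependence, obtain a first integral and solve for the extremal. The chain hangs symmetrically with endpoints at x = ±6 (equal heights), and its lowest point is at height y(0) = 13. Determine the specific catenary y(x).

The Lagrangian L(y, y') = y sqrt(1 + y'^2) has no explicit x dependence, so the Beltrami identity applies:
    L − y' ∂L/∂y' = C.
Compute ∂L/∂y' = y · y' / sqrt(1 + y'^2). Then
    L − y' ∂L/∂y'
    = y sqrt(1 + y'^2) − y · y'^2 / sqrt(1 + y'^2)
    = y (1 + y'^2 − y'^2) / sqrt(1 + y'^2)
    = y / sqrt(1 + y'^2) = C.
Squaring gives y^2 = C^2 (1 + y'^2), i.e.
    y'^2 = y^2 / C^2 − 1.
Separating variables,
    dy / sqrt(y^2 − C^2) = dx / C,
and integrating gives arccosh(y / C) = (x − a)/C, so
    y(x) = C cosh((x − a)/C),
the catenary. The constants C and a are fixed by the two endpoint conditions (and, for the hanging-chain problem, the length constraint selects C).
Now fit the given data. The endpoints x = ±6 are symmetric at equal height, so the catenary is even about its minimum: a = 0 and y(x) = C cosh(x/C). The lowest point is y(0) = C cosh(0) = C, and we are told y(0) = 13, so C = 13. Therefore
    y(x) = 13 cosh(x/13),
and at the endpoints
    y(±6) = 13 cosh(6/13).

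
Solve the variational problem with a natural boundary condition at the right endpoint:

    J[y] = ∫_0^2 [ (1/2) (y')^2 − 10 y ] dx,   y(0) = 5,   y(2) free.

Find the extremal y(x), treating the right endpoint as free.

The Lagrangian L = (1/2) (y')^2 − 10 y gives
    ∂L/∂y = −10,   ∂L/∂y' = y'.
Euler-Lagrange: d/dx(y') − (−10) = 0, i.e. y'' + 10 = 0, so
    y(x) = −(10/2) x^2 + C1 x + C2.
Fixed left endpoint y(0) = 5 ⇒ C2 = 5.
The right endpoint x = 2 is free, so the natural (transversality) condition is ∂L/∂y' |_{x=2} = 0, i.e. y'(2) = 0.
Compute y'(x) = −10 x + C1, so y'(2) = −20 + C1 = 0 ⇒ C1 = 20.
Therefore the extremal is
    y(x) = −5 x^2 + 20 x + 5.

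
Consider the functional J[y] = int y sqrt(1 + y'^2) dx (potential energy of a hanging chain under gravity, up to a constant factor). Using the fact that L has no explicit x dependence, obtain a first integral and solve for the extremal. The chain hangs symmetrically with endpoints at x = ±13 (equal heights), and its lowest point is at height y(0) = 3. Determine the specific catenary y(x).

The Lagrangian L(y, y') = y sqrt(1 + y'^2) has no explicit x dependence, so the Beltrami identity applies:
    L − y' ∂L/∂y' = C.
Compute ∂L/∂y' = y · y' / sqrt(1 + y'^2). Then
    L − y' ∂L/∂y'
    = y sqrt(1 + y'^2) − y · y'^2 / sqrt(1 + y'^2)
    = y (1 + y'^2 − y'^2) / sqrt(1 + y'^2)
    = y / sqrt(1 + y'^2) = C.
Squaring gives y^2 = C^2 (1 + y'^2), i.e.
    y'^2 = y^2 / C^2 − 1.
Separating variables,
    dy / sqrt(y^2 − C^2) = dx / C,
and integrating gives arccosh(y / C) = (x − a)/C, so
    y(x) = C cosh((x − a)/C),
the catenary. The constants C and a are fixed by the two endpoint conditions (and, for the hanging-chain problem, the length constraint selects C).
Now fit the given data. The endpoints x = ±13 are symmetric at equal height, so the catenary is even about its minimum: a = 0 and y(x) = C cosh(x/C). The lowest point is y(0) = C cosh(0) = C, and we are told y(0) = 3, so C = 3. Therefore
    y(x) = 3 cosh(x/3),
and at the endpoints
    y(±13) = 3 cosh(13/3).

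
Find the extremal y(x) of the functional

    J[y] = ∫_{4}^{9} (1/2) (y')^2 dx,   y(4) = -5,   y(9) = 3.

The Lagrangian is L = (1/2) (y')^2.
Compute ∂L/∂y = 0, ∂L/∂y' = y'.
The Euler-Lagrange equation d/dx(∂L/∂y') − ∂L/∂y = 0 reduces to
    y'' = 0.
Its general solution is
    y(x) = A x + B,
with A, B fixed by the endpoint conditions.
Applying the endpoint conditions y(4) = -5 and y(9) = 3: solve A·4 + B = -5 and A·9 + B = 3. Subtracting gives A(9 − 4) = 3 − -5, so A = 8/5, and B = -5 − A·4 = -57/5. Therefore
    y(x) = (8/5) x - 57/5.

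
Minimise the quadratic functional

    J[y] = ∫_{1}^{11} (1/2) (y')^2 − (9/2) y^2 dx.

The Lagrangian is L = (1/2) (y')^2 − (9/2) y^2.
Compute ∂L/∂y = -9y, ∂L/∂y' = y'.
The Euler-Lagrange equation d/dx(∂L/∂y') − ∂L/∂y = 0 reduces to
    y'' + 9 y = 0.
Its general solution is
    y(x) = A sin(3x) + B cos(3x),
with A, B fixed by the endpoint conditions.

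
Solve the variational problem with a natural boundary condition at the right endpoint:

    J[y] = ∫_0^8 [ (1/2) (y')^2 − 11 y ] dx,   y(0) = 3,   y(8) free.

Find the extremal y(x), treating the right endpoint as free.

The Lagrangian L = (1/2) (y')^2 − 11 y gives
    ∂L/∂y = −11,   ∂L/∂y' = y'.
Euler-Lagrange: d/dx(y') − (−11) = 0, i.e. y'' + 11 = 0, so
    y(x) = −(11/2) x^2 + C1 x + C2.
Fixed left endpoint y(0) = 3 ⇒ C2 = 3.
The right endpoint x = 8 is free, so the natural (transversality) condition is ∂L/∂y' |_{x=8} = 0, i.e. y'(8) = 0.
Compute y'(x) = −11 x + C1, so y'(8) = −88 + C1 = 0 ⇒ C1 = 88.
Therefore the extremal is
    y(x) = −(11/2) x^2 + 88 x + 3.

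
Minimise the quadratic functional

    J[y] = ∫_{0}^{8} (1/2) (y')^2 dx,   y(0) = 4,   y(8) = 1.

The Lagrangian is L = (1/2) (y')^2.
Compute ∂L/∂y = 0, ∂L/∂y' = y'.
The Euler-Lagrange equation d/dx(∂L/∂y') − ∂L/∂y = 0 reduces to
    y'' = 0.
Its general solution is
    y(x) = A x + B,
with A, B fixed by the endpoint conditions.
Applying the endpoint conditions y(0) = 4 and y(8) = 1: solve A·0 + B = 4 and A·8 + B = 1. Subtracting gives A(8 − 0) = 1 − 4, so A = -3/8, and B = 4 − A·0 = 4. Therefore
    y(x) = (-3/8) x + 4.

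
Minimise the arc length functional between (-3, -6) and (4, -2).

Arc-length functional: J[y] = ∫ sqrt(1 + (y')^2) dx.
Lagrangian L = sqrt(1 + (y')^2) has no explicit y dependence, so ∂L/∂y = 0 and the Euler-Lagrange equation gives
    d/dx( y' / sqrt(1 + (y')^2) ) = 0  ⇒  y' / sqrt(1 + (y')^2) = const.
Hence y' is constant, so y(x) is affine.
Fitting the endpoints (-3, -6) and (4, -2):
    slope m = ((-2) − (-6)) / (4 − (-3)) = 4/7,
    intercept c = (-6) − m·(-3) = -30/7.
Extremal: y(x) = (4/7) x - 30/7.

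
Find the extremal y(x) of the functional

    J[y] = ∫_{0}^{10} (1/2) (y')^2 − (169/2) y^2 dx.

The Lagrangian is L = (1/2) (y')^2 − (169/2) y^2.
Compute ∂L/∂y = -169y, ∂L/∂y' = y'.
The Euler-Lagrange equation d/dx(∂L/∂y') − ∂L/∂y = 0 reduces to
    y'' + 169 y = 0.
Its general solution is
    y(x) = A sin(13x) + B cos(13x),
with A, B fixed by the endpoint conditions.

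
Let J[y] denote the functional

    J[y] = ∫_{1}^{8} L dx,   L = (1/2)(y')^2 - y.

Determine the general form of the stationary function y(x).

The Lagrangian is L = (1/2)(y')^2 - y.
∂L/∂y = -1.
∂L/∂y' = y'.
The Euler-Lagrange equation d/dx(∂L/∂y') − ∂L/∂y = 0 becomes:
    y'' + 1 = 0
General solution: y(x) = -x^2/2 + A x + B, where A and B are arbitrary constants fixed by the endpoint conditions.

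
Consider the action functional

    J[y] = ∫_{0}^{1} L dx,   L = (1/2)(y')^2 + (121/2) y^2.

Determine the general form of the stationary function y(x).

The Lagrangian is L = (1/2)(y')^2 + (121/2) y^2.
∂L/∂y = 121y.
∂L/∂y' = y'.
The Euler-Lagrange equation d/dx(∂L/∂y') − ∂L/∂y = 0 becomes:
    y'' - 121 y = 0
General solution: y(x) = A e^(11x) + B e^(-11x), where A and B are arbitrary constants fixed by the endpoint conditions.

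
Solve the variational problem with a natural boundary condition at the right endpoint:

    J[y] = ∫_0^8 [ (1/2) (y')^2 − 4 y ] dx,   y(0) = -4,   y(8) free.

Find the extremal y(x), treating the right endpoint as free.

The Lagrangian L = (1/2) (y')^2 − 4 y gives
    ∂L/∂y = −4,   ∂L/∂y' = y'.
Euler-Lagrange: d/dx(y') − (−4) = 0, i.e. y'' + 4 = 0, so
    y(x) = −(4/2) x^2 + C1 x + C2.
Fixed left endpoint y(0) = -4 ⇒ C2 = -4.
The right endpoint x = 8 is free, so the natural (transversality) condition is ∂L/∂y' |_{x=8} = 0, i.e. y'(8) = 0.
Compute y'(x) = −4 x + C1, so y'(8) = −32 + C1 = 0 ⇒ C1 = 32.
Therefore the extremal is
    y(x) = −2 x^2 + 32 x − 4.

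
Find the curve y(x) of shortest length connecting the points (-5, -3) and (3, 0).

Arc-length functional: J[y] = ∫ sqrt(1 + (y')^2) dx.
Lagrangian L = sqrt(1 + (y')^2) has no explicit y dependence, so ∂L/∂y = 0 and the Euler-Lagrange equation gives
    d/dx( y' / sqrt(1 + (y')^2) ) = 0  ⇒  y' / sqrt(1 + (y')^2) = const.
Hence y' is constant, so y(x) is affine.
Fitting the endpoints (-5, -3) and (3, 0):
    slope m = (0 − (-3)) / (3 − (-5)) = 3/8,
    intercept c = (-3) − m·(-5) = -9/8.
Extremal: y(x) = (3/8) x - 9/8.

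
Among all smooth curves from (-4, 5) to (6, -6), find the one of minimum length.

Arc-length functional: J[y] = ∫ sqrt(1 + (y')^2) dx.
Lagrangian L = sqrt(1 + (y')^2) has no explicit y dependence, so ∂L/∂y = 0 and the Euler-Lagrange equation gives
    d/dx( y' / sqrt(1 + (y')^2) ) = 0  ⇒  y' / sqrt(1 + (y')^2) = const.
Hence y' is constant, so y(x) is affine.
Fitting the endpoints (-4, 5) and (6, -6):
    slope m = ((-6) − 5) / (6 − (-4)) = -11/10,
    intercept c = 5 − m·(-4) = 3/5.
Extremal: y(x) = (-11/10) x + 3/5.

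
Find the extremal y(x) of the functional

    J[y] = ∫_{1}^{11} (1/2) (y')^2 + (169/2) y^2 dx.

The Lagrangian is L = (1/2) (y')^2 + (169/2) y^2.
Compute ∂L/∂y = 169y, ∂L/∂y' = y'.
The Euler-Lagrange equation d/dx(∂L/∂y') − ∂L/∂y = 0 reduces to
    y'' − 169 y = 0.
Its general solution is
    y(x) = A e^(13x) + B e^(−13x),
with A, B fixed by the endpoint conditions.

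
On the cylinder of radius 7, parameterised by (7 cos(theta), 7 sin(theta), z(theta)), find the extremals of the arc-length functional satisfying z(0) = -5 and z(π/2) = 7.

Parameterise the cylinder of radius R = 7 as
    r(θ) = (7 cos θ, 7 sin θ, z(θ)).
The arc-length element is
    ds = sqrt(49 + (dz/dθ)^2) dθ,
so the Lagrangian is L = sqrt(49 + z'^2).
L depends on z' only, not on z or θ, so ∂L/∂z = 0 and
    ∂L/∂z' = z' / sqrt(49 + z'^2).
The Euler-Lagrange equation gives
    d/dθ( z' / sqrt(49 + z'^2) ) = 0,
so z' is constant. Integrating once:
    z(θ) = a θ + b,
a helix on the cylinder (a straight line when the cylinder is unrolled). The constants a, b are determined by the endpoint conditions.
With endpoint conditions z(0) = -5 and z(π/2) = 7: from z(0) = b we get b = -5, and a·π/2 + -5 = 7 gives a = 24/π, so
    z(θ) = (24/π) θ − 5.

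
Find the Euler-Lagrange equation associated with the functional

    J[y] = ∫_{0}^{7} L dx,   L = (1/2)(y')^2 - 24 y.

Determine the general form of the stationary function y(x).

The Lagrangian is L = (1/2)(y')^2 - 24 y.
∂L/∂y = -24.
∂L/∂y' = y'.
The Euler-Lagrange equation d/dx(∂L/∂y') − ∂L/∂y = 0 becomes:
    y'' + 24 = 0
General solution: y(x) = -12 x^2 + A x + B, where A and B are arbitrary constants fixed by the endpoint conditions.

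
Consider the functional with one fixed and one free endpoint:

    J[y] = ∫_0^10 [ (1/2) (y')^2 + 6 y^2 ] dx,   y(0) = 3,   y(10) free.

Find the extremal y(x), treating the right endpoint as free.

The Lagrangian L = (1/2) (y')^2 + 6 y^2 gives
    ∂L/∂y = 12 y,   ∂L/∂y' = y'.
Euler-Lagrange: y'' − 12 y = 0.
With k = sqrt(12), the general solution is
    y(x) = A cosh(sqrt(12) x) + B sinh(sqrt(12) x).
Fixed left endpoint y(0) = 3 ⇒ A = 3.
The right endpoint x = 10 is free, so the natural (transversality) condition is ∂L/∂y' |_{x=10} = 0, i.e. y'(10) = 0.
Compute y'(x) = A k sinh(k x) + B k cosh(k x), so
    y'(10) = A k sinh(k·10) + B k cosh(k·10) = 0
    ⇒ B = −A tanh(k·10) = − 3 tanh(sqrt(12)·10).
Therefore the extremal is
    y(x) = 3 cosh(sqrt(12) x) − 3 tanh(sqrt(12)·10) sinh(sqrt(12) x).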